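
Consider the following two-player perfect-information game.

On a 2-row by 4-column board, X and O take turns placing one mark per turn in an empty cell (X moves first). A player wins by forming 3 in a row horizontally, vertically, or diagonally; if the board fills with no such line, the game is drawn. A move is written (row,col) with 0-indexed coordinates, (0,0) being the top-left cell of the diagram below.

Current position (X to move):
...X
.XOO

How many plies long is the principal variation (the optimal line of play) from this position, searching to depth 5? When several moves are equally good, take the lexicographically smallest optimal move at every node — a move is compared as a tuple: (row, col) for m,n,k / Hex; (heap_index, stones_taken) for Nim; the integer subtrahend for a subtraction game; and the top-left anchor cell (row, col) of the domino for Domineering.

ply 1, X at ...X/.XOO | (0,0)=+0→X..X/.XOO*; (0,1)=+0→.X.X/.XOO; (0,2)=+0→..XX/.XOO; (1,0)=+0→...X/XXOO
ply 2, O at X..X/.XOO | (0,1)=+0→XO.X/.XOO*; (0,2)=+0→X.OX/.XOO; (1,0)=+0→X..X/OXOO
ply 3, X at XO.X/.XOO | (0,2)=+0→XOXX/.XOO*; (1,0)=+0→XO.X/XXOO
ply 4, O at XOXX/.XOO | (1,0)=+0→XOXX/OXOO*
ply 5: XOXX/OXOO is terminal +0 (X); from ...X/.XOO depth 5

PV length from [...X/.XOO]: 4 plies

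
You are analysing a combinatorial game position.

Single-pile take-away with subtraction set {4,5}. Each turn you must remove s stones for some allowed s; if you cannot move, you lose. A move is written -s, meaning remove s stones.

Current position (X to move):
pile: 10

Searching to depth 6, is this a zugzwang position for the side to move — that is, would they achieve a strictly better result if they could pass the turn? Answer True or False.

p1 X@[10]: -4[6]-1* -5[5]-1
p2 O@[6]: -4[2]+1* -5[1]+1
p3 X@[2] terminal -1; root [10] d6
if X skipped the turn, O would face:
~ p1 O@[10]: -4[6]-1* -5[5]-1
~ p2 X@[6]: -4[2]+1* -5[1]+1
~ p3 O@[2] terminal -1; root [10] d6
compare (X): move=-1 vs pass=+1

zugzwang(10, X) = True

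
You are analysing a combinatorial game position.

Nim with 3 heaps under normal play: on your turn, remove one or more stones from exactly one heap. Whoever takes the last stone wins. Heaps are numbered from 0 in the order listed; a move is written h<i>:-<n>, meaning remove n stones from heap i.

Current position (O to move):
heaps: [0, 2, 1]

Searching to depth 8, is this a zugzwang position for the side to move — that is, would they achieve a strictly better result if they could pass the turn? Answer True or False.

zugzwang((0,2,1), O) = False

[(0,2,1)] O move#1: h1:-1:+1/(0,1,1)*, h1:-2:-1/(0,0,1), h2:-1:-1/(0,2,0)
[(0,1,1)] X move#2: h1:-1:-1/(0,0,1)*, h2:-1:-1/(0,1,0)
[(0,0,1)] O move#3: h2:-1:+1/(0,0,0)*
[(0,0,0)] end (terminal -1, X#4); searched (0,2,1) to 8
if O skipped the turn, X would face:
~ [(0,2,1)] X move#1: h1:-1:+1/(0,1,1)*, h1:-2:-1/(0,0,1), h2:-1:-1/(0,2,0)
~ [(0,1,1)] O move#2: h1:-1:-1/(0,0,1)*, h2:-1:-1/(0,1,0)
~ [(0,0,1)] X move#3: h2:-1:+1/(0,0,0)*
~ [(0,0,0)] end (terminal -1, O#4); searched (0,2,1) to 8
compare (O): move=+1 vs pass=-1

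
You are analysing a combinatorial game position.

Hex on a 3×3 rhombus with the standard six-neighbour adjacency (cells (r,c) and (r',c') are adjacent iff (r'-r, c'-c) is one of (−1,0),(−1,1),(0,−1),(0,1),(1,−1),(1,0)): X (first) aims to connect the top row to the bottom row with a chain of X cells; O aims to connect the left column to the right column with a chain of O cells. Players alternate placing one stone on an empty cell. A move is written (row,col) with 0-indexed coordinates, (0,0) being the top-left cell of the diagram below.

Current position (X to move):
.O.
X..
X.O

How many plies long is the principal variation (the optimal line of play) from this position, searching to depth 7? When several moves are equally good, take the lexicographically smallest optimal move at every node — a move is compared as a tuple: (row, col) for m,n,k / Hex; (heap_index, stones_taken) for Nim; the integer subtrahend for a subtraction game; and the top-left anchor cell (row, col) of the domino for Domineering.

PV length from [.O./X../X.O]: 1 ply

[.O./X../X.O] X move#1: (0,0):+1/XO./X../X.O*, (0,2):+1/.OX/X../X.O, (1,1):+1/.O./XX./X.O, (1,2):+1/.O./X.X/X.O, (2,1):+1/.O./X../XXO
[XO./X../X.O] end (terminal -1, O#2); searched .O./X../X.O to 7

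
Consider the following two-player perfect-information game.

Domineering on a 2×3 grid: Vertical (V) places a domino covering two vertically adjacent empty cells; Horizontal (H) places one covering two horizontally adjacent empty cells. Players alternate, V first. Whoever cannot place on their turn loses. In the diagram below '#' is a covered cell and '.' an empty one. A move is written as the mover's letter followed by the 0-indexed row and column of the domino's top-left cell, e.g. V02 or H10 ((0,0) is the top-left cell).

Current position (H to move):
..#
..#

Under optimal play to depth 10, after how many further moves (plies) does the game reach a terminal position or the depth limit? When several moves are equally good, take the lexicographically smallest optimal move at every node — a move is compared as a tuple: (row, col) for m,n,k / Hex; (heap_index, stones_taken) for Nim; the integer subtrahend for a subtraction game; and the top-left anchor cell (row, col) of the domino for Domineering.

[..#/..#] H move#1: H00:+1/###/..#*, H10:+1/..#/###
[###/..#] end (terminal -1, V#2); searched ..#/..# to 10

PV length from [..#/..#]: 1 ply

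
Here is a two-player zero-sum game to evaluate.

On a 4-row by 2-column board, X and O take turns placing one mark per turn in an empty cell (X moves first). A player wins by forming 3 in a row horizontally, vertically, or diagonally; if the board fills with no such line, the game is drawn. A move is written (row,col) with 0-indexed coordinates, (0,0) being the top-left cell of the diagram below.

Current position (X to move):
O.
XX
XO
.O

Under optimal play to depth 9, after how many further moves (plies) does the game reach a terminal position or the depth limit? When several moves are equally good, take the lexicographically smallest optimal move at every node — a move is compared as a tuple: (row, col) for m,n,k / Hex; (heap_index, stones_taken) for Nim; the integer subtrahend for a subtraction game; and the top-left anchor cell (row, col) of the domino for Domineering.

PV length from [O./XX/XO/.O]: 1 ply

ply 1, X at O./XX/XO/.O | (0,1)=+0→OX/XX/XO/.O; (3,0)=+1→O./XX/XO/XO*
ply 2: O./XX/XO/XO is terminal -1 (O); from O./XX/XO/.O depth 9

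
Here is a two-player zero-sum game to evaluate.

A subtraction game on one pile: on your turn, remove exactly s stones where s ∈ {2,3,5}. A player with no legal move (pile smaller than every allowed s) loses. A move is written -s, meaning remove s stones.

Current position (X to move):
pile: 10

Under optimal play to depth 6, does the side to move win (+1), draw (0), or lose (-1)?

[10] X move#1: -2:+1/8*, -3:+1/7, -5:-1/5
[8] O move#2: -2:-1/6*, -3:-1/5, -5:-1/3
[6] X move#3: -2:-1/4, -3:-1/3, -5:+1/1*
[1] end (terminal -1, O#4); searched 10 to 6

value(10, X) = +1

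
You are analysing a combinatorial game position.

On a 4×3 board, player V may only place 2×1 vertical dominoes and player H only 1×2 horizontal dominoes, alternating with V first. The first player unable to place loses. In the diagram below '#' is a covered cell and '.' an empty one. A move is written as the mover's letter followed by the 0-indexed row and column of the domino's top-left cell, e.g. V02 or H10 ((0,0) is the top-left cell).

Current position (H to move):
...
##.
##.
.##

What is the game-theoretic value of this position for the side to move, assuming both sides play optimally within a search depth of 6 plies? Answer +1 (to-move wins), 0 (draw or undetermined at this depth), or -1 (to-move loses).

value(.../##./##./.##, H) = -1

[.../##./##./.##] H move#1: H00:-1/##./##./##./.##*, H01:-1/.##/##./##./.##
[##./##./##./.##] V move#2: V02:+1/###/###/##./.##*, V12:+1/##./###/###/.##
[###/###/##./.##] end (terminal -1, H#3); searched .../##./##./.## to 6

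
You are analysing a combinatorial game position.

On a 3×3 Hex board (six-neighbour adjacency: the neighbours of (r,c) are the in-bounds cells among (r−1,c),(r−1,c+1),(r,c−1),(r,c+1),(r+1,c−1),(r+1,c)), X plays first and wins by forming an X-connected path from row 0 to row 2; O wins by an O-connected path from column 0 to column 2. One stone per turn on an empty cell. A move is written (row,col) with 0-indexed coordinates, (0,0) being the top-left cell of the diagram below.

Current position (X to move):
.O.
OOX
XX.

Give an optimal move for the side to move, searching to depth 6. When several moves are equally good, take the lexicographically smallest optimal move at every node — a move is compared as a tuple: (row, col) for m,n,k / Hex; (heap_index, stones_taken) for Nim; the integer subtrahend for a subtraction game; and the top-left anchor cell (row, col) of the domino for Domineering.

X's best at [.O./OOX/XX.]: (0,2)

[.O./OOX/XX.] X move#1: (0,0):-1/XO./OOX/XX., (0,2):+1/.OX/OOX/XX.*, (2,2):-1/.O./OOX/XXX
[.OX/OOX/XX.] end (terminal -1, O#2); searched .O./OOX/XX. to 6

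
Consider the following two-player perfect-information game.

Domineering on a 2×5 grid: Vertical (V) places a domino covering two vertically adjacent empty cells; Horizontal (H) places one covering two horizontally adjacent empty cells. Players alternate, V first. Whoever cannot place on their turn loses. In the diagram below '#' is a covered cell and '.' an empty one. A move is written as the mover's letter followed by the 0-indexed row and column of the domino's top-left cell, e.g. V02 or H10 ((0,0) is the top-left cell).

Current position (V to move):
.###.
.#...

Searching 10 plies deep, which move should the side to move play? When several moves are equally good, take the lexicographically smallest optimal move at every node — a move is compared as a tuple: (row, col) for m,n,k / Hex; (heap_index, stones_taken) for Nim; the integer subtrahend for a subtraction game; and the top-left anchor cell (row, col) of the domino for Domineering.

V's best at [.###./.#...]: V04

ply 1, V at .###./.#... | V00=-1→####./##...; V04=+1→.####/.#..#*
ply 2, H at .####/.#..# | H12=-1→.####/.####*
ply 3, V at .####/.#### | V00=+1→#####/#####*
ply 4: #####/##### is terminal -1 (H); from .###./.#... depth 10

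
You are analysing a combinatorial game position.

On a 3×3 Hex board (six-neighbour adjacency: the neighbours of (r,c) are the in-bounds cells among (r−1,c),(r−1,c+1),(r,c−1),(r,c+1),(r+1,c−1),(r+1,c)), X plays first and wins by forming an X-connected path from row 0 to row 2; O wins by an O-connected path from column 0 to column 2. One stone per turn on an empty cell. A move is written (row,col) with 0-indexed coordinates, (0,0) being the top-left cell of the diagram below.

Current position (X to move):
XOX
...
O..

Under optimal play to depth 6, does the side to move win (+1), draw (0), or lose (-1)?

[XOX/.../O..] X move#1: (1,0):-1/XOX/X../O.., (1,1):-1/XOX/.X./O.., (1,2):+1/XOX/..X/O..*, (2,1):+1/XOX/.../OX., (2,2):-1/XOX/.../O.X
[XOX/..X/O..] O move#2: (1,0):-1/XOX/O.X/O..*, (1,1):-1/XOX/.OX/O.., (2,1):-1/XOX/..X/OO., (2,2):-1/XOX/..X/O.O
[XOX/O.X/O..] X move#3: (1,1):+1/XOX/OXX/O..*, (2,1):+1/XOX/O.X/OX., (2,2):+1/XOX/O.X/O.X
[XOX/OXX/O..] O move#4: (2,1):-1/XOX/OXX/OO.*, (2,2):-1/XOX/OXX/O.O
[XOX/OXX/OO.] X move#5: (2,2):+1/XOX/OXX/OOX*
[XOX/OXX/OOX] end (terminal -1, O#6); searched XOX/.../O.. to 6

value(XOX/.../O.., X) = +1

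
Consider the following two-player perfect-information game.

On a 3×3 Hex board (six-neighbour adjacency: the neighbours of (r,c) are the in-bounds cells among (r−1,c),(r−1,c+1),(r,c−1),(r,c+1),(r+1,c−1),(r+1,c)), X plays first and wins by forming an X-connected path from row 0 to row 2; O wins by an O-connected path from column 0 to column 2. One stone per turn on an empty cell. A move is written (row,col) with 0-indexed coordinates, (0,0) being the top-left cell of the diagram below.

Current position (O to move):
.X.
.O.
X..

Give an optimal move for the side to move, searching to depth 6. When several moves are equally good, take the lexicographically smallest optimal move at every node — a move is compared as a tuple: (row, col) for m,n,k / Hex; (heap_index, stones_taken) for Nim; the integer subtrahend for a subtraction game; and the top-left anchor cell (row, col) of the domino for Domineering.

p1 O@[.X./.O./X..]: (0,0)[OX./.O./X..]-1 (0,2)[.XO/.O./X..]-1 (1,0)[.X./OO./X..]+1* (1,2)[.X./.OO/X..]-1 (2,1)[.X./.O./XO.]-1 (2,2)[.X./.O./X.O]-1
p2 X@[.X./OO./X..]: (0,0)[XX./OO./X..]-1* (0,2)[.XX/OO./X..]-1 (1,2)[.X./OOX/X..]-1 (2,1)[.X./OO./XX.]-1 (2,2)[.X./OO./X.X]-1
p3 O@[XX./OO./X..]: (0,2)[XXO/OO./X..]+1* (1,2)[XX./OOO/X..]+1 (2,1)[XX./OO./XO.]+1 (2,2)[XX./OO./X.O]+1
p4 X@[XXO/OO./X..] terminal -1; root [.X./.O./X..] d6

O's best at [.X./.O./X..]: (1,0)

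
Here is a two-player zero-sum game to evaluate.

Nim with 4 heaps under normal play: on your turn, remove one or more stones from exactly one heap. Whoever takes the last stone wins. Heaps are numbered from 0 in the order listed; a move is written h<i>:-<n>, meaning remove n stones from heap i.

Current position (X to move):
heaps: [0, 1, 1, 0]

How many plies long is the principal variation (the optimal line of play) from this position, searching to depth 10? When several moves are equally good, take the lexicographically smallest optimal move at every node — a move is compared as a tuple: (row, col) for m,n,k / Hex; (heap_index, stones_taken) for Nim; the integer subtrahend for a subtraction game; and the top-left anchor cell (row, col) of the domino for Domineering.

[(0,1,1,0)] X move#1: h1:-1:-1/(0,0,1,0)*, h2:-1:-1/(0,1,0,0)
[(0,0,1,0)] O move#2: h2:-1:+1/(0,0,0,0)*
[(0,0,0,0)] end (terminal -1, X#3); searched (0,1,1,0) to 10

PV length from [(0,1,1,0)]: 2 plies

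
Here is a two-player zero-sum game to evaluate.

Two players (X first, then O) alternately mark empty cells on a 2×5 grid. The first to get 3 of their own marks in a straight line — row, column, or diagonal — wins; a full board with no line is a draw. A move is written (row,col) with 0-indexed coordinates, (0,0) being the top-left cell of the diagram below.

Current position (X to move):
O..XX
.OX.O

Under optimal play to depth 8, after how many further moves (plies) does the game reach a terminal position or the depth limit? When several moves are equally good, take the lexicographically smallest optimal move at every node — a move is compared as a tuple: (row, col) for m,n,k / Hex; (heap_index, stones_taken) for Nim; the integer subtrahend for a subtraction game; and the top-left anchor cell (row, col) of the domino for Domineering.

PV length from [O..XX/.OX.O]: 1 ply

p1 X@[O..XX/.OX.O]: (0,1)[OX.XX/.OX.O]+0 (0,2)[O.XXX/.OX.O]+1* (1,0)[O..XX/XOX.O]+0 (1,3)[O..XX/.OXXO]+0
p2 O@[O.XXX/.OX.O] terminal -1; root [O..XX/.OX.O] d8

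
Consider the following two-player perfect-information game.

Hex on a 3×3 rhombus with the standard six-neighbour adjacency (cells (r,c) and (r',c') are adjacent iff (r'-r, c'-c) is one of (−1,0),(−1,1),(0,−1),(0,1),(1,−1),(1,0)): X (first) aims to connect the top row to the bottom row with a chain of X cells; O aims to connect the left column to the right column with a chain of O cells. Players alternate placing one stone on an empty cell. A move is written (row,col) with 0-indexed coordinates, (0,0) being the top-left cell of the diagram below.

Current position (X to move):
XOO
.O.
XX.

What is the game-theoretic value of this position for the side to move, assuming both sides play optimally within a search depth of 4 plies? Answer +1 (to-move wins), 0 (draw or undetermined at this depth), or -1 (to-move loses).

value(XOO/.O./XX., X) = +1

p1 X@[XOO/.O./XX.]: (1,0)[XOO/XO./XX.]+1* (1,2)[XOO/.OX/XX.]-1 (2,2)[XOO/.O./XXX]-1
p2 O@[XOO/XO./XX.] terminal -1; root [XOO/.O./XX.] d4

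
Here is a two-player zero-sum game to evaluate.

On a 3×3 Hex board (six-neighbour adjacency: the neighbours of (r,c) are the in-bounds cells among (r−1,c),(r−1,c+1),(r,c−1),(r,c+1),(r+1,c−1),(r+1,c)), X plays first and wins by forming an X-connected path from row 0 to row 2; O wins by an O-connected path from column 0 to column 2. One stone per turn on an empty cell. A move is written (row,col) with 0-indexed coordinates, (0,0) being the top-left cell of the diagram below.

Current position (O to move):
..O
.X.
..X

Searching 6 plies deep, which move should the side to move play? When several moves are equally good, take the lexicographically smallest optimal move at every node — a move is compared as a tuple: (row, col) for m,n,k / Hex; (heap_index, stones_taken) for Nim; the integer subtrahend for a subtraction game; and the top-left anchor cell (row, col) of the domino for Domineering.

O's best at [..O/.X./..X]: (0,1)

ply 1, O at ..O/.X./..X | (0,0)=-1→O.O/.X./..X; (0,1)=+1→.OO/.X./..X*; (1,0)=-1→..O/OX./..X; (1,2)=-1→..O/.XO/..X; (2,0)=-1→..O/.X./O.X; (2,1)=-1→..O/.X./.OX
ply 2, X at .OO/.X./..X | (0,0)=-1→XOO/.X./..X*; (1,0)=-1→.OO/XX./..X; (1,2)=-1→.OO/.XX/..X; (2,0)=-1→.OO/.X./X.X; (2,1)=-1→.OO/.X./.XX
ply 3, O at XOO/.X./..X | (1,0)=+1→XOO/OX./..X*; (1,2)=-1→XOO/.XO/..X; (2,0)=-1→XOO/.X./O.X; (2,1)=-1→XOO/.X./.OX
ply 4: XOO/OX./..X is terminal -1 (X); from ..O/.X./..X depth 6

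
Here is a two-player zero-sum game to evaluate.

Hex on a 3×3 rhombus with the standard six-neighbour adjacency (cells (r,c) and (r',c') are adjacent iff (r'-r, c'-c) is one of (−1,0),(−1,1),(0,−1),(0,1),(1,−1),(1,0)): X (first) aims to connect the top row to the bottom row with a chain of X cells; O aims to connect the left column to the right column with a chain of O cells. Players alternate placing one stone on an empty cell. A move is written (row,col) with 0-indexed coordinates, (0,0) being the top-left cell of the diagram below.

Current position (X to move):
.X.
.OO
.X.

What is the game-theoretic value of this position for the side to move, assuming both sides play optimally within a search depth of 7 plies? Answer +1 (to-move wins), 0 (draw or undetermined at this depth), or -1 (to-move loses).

value(.X./.OO/.X., X) = -1

[.X./.OO/.X.] X move#1: (0,0):-1/XX./.OO/.X.*, (0,2):-1/.XX/.OO/.X., (1,0):-1/.X./XOO/.X., (2,0):-1/.X./.OO/XX., (2,2):-1/.X./.OO/.XX
[XX./.OO/.X.] O move#2: (0,2):+1/XXO/.OO/.X.*, (1,0):+1/XX./OOO/.X., (2,0):+1/XX./.OO/OX., (2,2):+1/XX./.OO/.XO
[XXO/.OO/.X.] X move#3: (1,0):-1/XXO/XOO/.X.*, (2,0):-1/XXO/.OO/XX., (2,2):-1/XXO/.OO/.XX
[XXO/XOO/.X.] O move#4: (2,0):+1/XXO/XOO/OX.*, (2,2):-1/XXO/XOO/.XO
[XXO/XOO/OX.] end (terminal -1, X#5); searched .X./.OO/.X. to 7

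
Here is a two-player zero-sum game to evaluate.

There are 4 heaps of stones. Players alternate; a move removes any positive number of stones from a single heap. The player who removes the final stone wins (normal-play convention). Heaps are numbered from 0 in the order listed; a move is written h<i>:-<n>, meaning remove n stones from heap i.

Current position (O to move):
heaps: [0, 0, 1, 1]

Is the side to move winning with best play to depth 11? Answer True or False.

O winning at [(0,0,1,1)]: False

ply 1, O at (0,0,1,1) | h2:-1=-1→(0,0,0,1)*; h3:-1=-1→(0,0,1,0)
ply 2, X at (0,0,0,1) | h3:-1=+1→(0,0,0,0)*
ply 3: (0,0,0,0) is terminal -1 (O); from (0,0,1,1) depth 11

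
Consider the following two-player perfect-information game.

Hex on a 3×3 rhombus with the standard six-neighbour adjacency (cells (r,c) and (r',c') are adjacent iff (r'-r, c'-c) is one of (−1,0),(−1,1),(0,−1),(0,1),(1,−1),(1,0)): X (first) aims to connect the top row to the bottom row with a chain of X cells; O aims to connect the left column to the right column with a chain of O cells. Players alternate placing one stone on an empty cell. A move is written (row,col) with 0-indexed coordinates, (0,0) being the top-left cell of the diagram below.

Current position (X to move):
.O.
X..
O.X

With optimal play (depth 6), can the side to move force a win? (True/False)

X winning at [.O./X../O.X]: True

p1 X@[.O./X../O.X]: (0,0)[XO./X../O.X]-1 (0,2)[.OX/X../O.X]-1 (1,1)[.O./XX./O.X]+1* (1,2)[.O./X.X/O.X]-1 (2,1)[.O./X../OXX]-1
p2 O@[.O./XX./O.X]: (0,0)[OO./XX./O.X]-1* (0,2)[.OO/XX./O.X]-1 (1,2)[.O./XXO/O.X]-1 (2,1)[.O./XX./OOX]-1
p3 X@[OO./XX./O.X]: (0,2)[OOX/XX./O.X]+1* (1,2)[OO./XXX/O.X]-1 (2,1)[OO./XX./OXX]-1
p4 O@[OOX/XX./O.X]: (1,2)[OOX/XXO/O.X]-1* (2,1)[OOX/XX./OOX]-1
p5 X@[OOX/XXO/O.X]: (2,1)[OOX/XXO/OXX]+1*
p6 O@[OOX/XXO/OXX] terminal -1; root [.O./X../O.X] d6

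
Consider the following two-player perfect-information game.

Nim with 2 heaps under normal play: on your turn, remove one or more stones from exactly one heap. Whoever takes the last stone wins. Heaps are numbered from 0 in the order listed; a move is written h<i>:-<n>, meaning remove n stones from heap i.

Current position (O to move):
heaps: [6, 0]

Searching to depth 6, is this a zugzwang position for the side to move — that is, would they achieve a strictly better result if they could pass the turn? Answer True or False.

zugzwang((6,0), O) = False

ply 1, O at (6,0) | h0:-1=-1→(5,0); h0:-2=-1→(4,0); h0:-3=-1→(3,0); h0:-4=-1→(2,0); h0:-5=-1→(1,0); h0:-6=+1→(0,0)*
ply 2: (0,0) is terminal -1 (X); from (6,0) depth 6
suppose O passes — search the same position with X to move:
pass> ply 1, X at (6,0) | h0:-1=-1→(5,0); h0:-2=-1→(4,0); h0:-3=-1→(3,0); h0:-4=-1→(2,0); h0:-5=-1→(1,0); h0:-6=+1→(0,0)*
pass> ply 2: (0,0) is terminal -1 (O); from (6,0) depth 6
for O: play +1, pass -1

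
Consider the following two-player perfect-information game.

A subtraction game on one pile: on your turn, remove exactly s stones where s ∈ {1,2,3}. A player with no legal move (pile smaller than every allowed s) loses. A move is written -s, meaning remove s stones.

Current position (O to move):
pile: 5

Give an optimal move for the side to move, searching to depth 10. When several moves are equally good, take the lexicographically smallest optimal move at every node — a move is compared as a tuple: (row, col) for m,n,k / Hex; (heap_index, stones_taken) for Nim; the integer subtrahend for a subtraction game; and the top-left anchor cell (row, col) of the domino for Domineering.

O's best at [5]: -1

p1 O@[5]: -1[4]+1* -2[3]-1 -3[2]-1
p2 X@[4]: -1[3]-1* -2[2]-1 -3[1]-1
p3 O@[3]: -1[2]-1 -2[1]-1 -3[0]+1*
p4 X@[0] terminal -1; root [5] d10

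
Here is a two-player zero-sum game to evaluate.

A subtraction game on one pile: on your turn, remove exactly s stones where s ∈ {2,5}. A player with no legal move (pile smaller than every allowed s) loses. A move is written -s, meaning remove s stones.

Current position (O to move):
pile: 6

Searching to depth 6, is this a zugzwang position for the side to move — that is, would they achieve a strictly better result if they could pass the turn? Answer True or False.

zugzwang(6, O) = False

p1 O@[6]: -2[4]+1* -5[1]+1
p2 X@[4]: -2[2]-1*
p3 O@[2]: -2[0]+1*
p4 X@[0] terminal -1; root [6] d6
suppose O passes — search the same position with X to move:
pass> p1 X@[6]: -2[4]+1* -5[1]+1
pass> p2 O@[4]: -2[2]-1*
pass> p3 X@[2]: -2[0]+1*
pass> p4 O@[0] terminal -1; root [6] d6
for O: play +1, pass -1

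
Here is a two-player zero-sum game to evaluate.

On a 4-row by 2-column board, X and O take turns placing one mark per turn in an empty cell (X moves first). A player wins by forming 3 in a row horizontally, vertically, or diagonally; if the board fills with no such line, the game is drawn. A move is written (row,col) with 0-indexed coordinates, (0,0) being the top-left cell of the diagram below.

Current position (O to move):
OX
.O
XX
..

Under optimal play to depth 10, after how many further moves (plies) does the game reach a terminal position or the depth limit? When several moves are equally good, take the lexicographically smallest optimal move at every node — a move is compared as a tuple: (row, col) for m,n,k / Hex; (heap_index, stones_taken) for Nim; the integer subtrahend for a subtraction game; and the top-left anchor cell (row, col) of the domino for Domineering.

PV length from [OX/.O/XX/..]: 3 plies

p1 O@[OX/.O/XX/..]: (1,0)[OX/OO/XX/..]+0* (3,0)[OX/.O/XX/O.]+0 (3,1)[OX/.O/XX/.O]+0
p2 X@[OX/OO/XX/..]: (3,0)[OX/OO/XX/X.]+0* (3,1)[OX/OO/XX/.X]+0
p3 O@[OX/OO/XX/X.]: (3,1)[OX/OO/XX/XO]+0*
p4 X@[OX/OO/XX/XO] terminal +0; root [OX/.O/XX/..] d10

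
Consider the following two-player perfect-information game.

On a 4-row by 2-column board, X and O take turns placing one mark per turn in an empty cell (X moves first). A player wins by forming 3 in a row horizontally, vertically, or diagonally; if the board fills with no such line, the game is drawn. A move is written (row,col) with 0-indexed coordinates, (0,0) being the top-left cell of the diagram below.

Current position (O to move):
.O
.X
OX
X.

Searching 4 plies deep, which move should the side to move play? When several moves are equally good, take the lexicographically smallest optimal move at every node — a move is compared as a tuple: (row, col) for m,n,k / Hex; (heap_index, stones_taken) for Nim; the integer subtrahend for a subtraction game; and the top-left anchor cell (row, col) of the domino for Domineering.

O's best at [.O/.X/OX/X.]: (3,1)

ply 1, O at .O/.X/OX/X. | (0,0)=-1→OO/.X/OX/X.; (1,0)=-1→.O/OX/OX/X.; (3,1)=+0→.O/.X/OX/XO*
ply 2, X at .O/.X/OX/XO | (0,0)=+0→XO/.X/OX/XO*; (1,0)=+0→.O/XX/OX/XO
ply 3, O at XO/.X/OX/XO | (1,0)=+0→XO/OX/OX/XO*
ply 4: XO/OX/OX/XO is terminal +0 (X); from .O/.X/OX/X. depth 4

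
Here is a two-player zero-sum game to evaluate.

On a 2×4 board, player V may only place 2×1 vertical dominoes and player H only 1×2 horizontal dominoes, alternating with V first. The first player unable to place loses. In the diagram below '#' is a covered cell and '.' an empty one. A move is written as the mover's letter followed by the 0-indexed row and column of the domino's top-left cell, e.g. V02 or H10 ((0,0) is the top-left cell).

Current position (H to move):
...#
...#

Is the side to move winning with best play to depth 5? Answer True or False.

H winning at [...#/...#]: True

[...#/...#] H move#1: H00:+1/##.#/...#*, H01:+1/.###/...#, H10:+1/...#/##.#, H11:+1/...#/.###
[##.#/...#] V move#2: V02:-1/####/..##*
[####/..##] H move#3: H10:+1/####/####*
[####/####] end (terminal -1, V#4); searched ...#/...# to 5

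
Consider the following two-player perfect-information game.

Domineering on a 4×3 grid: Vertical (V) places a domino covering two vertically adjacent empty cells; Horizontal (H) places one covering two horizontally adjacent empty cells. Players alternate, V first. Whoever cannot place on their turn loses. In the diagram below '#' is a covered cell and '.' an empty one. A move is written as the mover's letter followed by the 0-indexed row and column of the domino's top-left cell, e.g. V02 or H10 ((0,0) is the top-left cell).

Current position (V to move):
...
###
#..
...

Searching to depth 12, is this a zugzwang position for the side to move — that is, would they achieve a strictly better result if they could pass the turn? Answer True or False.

zugzwang(.../###/#../..., V) = False

p1 V@[.../###/#../...]: V21[.../###/##./.#.]+1* V22[.../###/#.#/..#]-1
p2 H@[.../###/##./.#.]: H00[##./###/##./.#.]-1* H01[.##/###/##./.#.]-1
p3 V@[##./###/##./.#.]: V22[##./###/###/.##]+1*
p4 H@[##./###/###/.##] terminal -1; root [.../###/#../...] d12
suppose V passes — search the same position with H to move:
pass> p1 H@[.../###/#../...]: H00[##./###/#../...]-1 H01[.##/###/#../...]-1 H21[.../###/###/...]+1* H30[.../###/#../##.]+1 H31[.../###/#../.##]+1
pass> p2 V@[.../###/###/...] terminal -1; root [.../###/#../...] d12
for V: play +1, pass -1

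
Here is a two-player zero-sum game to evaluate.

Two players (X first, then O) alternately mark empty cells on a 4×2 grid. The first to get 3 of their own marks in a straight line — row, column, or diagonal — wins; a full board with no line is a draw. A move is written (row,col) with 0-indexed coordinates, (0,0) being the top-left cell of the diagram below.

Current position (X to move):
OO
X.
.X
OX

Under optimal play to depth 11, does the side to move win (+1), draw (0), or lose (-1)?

[OO/X./.X/OX] X move#1: (1,1):+1/OO/XX/.X/OX*, (2,0):+0/OO/X./XX/OX
[OO/XX/.X/OX] end (terminal -1, O#2); searched OO/X./.X/OX to 11

value(OO/X./.X/OX, X) = +1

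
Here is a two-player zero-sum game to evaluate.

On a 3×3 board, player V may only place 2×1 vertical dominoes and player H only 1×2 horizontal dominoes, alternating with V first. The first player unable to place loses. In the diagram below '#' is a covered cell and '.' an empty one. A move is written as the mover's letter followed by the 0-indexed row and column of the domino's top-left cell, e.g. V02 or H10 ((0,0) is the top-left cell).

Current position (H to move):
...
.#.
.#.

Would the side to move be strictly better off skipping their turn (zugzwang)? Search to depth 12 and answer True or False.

p1 H@[.../.#./.#.]: H00[##./.#./.#.]-1* H01[.##/.#./.#.]-1
p2 V@[##./.#./.#.]: V02[###/.##/.#.]+1* V10[##./##./##.]+1 V12[##./.##/.##]+1
p3 H@[###/.##/.#.] terminal -1; root [.../.#./.#.] d12
if H skipped the turn, V would face:
~ p1 V@[.../.#./.#.]: V00[#../##./.#.]+1* V02[..#/.##/.#.]+1 V10[.../##./##.]+1 V12[.../.##/.##]+1
~ p2 H@[#../##./.#.]: H01[###/##./.#.]-1*
~ p3 V@[###/##./.#.]: V12[###/###/.##]+1*
~ p4 H@[###/###/.##] terminal -1; root [.../.#./.#.] d12
compare (H): move=-1 vs pass=-1

zugzwang(.../.#./.#., H) = False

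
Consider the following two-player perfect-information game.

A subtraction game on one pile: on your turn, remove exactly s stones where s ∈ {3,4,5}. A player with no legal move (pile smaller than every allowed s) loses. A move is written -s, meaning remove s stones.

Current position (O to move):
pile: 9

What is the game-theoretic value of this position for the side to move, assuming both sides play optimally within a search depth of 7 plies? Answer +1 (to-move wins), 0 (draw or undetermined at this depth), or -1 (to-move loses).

p1 O@[9]: -3[6]-1* -4[5]-1 -5[4]-1
p2 X@[6]: -3[3]-1 -4[2]+1* -5[1]+1
p3 O@[2] terminal -1; root [9] d7

value(9, O) = -1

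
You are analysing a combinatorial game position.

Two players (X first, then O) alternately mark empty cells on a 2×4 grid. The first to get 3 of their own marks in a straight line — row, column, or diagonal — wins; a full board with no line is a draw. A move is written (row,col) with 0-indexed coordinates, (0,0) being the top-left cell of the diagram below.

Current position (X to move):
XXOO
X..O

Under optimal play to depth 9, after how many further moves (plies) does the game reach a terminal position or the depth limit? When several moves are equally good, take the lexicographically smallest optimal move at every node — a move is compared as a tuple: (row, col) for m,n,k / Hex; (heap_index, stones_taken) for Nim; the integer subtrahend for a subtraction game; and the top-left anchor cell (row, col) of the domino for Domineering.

PV length from [XXOO/X..O]: 2 plies

p1 X@[XXOO/X..O]: (1,1)[XXOO/XX.O]+0* (1,2)[XXOO/X.XO]+0
p2 O@[XXOO/XX.O]: (1,2)[XXOO/XXOO]+0*
p3 X@[XXOO/XXOO] terminal +0; root [XXOO/X..O] d9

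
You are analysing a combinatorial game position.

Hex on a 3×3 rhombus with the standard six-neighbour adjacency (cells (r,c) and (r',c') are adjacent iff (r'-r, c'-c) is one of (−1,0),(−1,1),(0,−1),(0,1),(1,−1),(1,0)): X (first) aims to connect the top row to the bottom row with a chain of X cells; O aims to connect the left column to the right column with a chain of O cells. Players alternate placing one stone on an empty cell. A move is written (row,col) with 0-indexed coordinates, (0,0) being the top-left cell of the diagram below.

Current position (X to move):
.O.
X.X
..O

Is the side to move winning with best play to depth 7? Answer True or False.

X winning at [.O./X.X/..O]: True

p1 X@[.O./X.X/..O]: (0,0)[XO./X.X/..O]+1* (0,2)[.OX/X.X/..O]+1 (1,1)[.O./XXX/..O]+1 (2,0)[.O./X.X/X.O]+1 (2,1)[.O./X.X/.XO]+1
p2 O@[XO./X.X/..O]: (0,2)[XOO/X.X/..O]-1* (1,1)[XO./XOX/..O]-1 (2,0)[XO./X.X/O.O]-1 (2,1)[XO./X.X/.OO]-1
p3 X@[XOO/X.X/..O]: (1,1)[XOO/XXX/..O]+1* (2,0)[XOO/X.X/X.O]+1 (2,1)[XOO/X.X/.XO]+1
p4 O@[XOO/XXX/..O]: (2,0)[XOO/XXX/O.O]-1* (2,1)[XOO/XXX/.OO]-1
p5 X@[XOO/XXX/O.O]: (2,1)[XOO/XXX/OXO]+1*
p6 O@[XOO/XXX/OXO] terminal -1; root [.O./X.X/..O] d7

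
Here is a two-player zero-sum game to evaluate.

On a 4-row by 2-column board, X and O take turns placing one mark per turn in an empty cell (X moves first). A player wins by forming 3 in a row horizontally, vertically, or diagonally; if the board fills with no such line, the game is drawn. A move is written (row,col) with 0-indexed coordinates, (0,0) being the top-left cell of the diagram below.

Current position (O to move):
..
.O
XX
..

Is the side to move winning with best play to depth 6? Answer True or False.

O winning at [../.O/XX/..]: False

p1 O@[../.O/XX/..]: (0,0)[O./.O/XX/..]+0* (0,1)[.O/.O/XX/..]-1 (1,0)[../OO/XX/..]+0 (3,0)[../.O/XX/O.]+0 (3,1)[../.O/XX/.O]-1
p2 X@[O./.O/XX/..]: (0,1)[OX/.O/XX/..]+0* (1,0)[O./XO/XX/..]+0 (3,0)[O./.O/XX/X.]+0 (3,1)[O./.O/XX/.X]+0
p3 O@[OX/.O/XX/..]: (1,0)[OX/OO/XX/..]+0* (3,0)[OX/.O/XX/O.]+0 (3,1)[OX/.O/XX/.O]+0
p4 X@[OX/OO/XX/..]: (3,0)[OX/OO/XX/X.]+0* (3,1)[OX/OO/XX/.X]+0
p5 O@[OX/OO/XX/X.]: (3,1)[OX/OO/XX/XO]+0*
p6 X@[OX/OO/XX/XO] terminal +0; root [../.O/XX/..] d6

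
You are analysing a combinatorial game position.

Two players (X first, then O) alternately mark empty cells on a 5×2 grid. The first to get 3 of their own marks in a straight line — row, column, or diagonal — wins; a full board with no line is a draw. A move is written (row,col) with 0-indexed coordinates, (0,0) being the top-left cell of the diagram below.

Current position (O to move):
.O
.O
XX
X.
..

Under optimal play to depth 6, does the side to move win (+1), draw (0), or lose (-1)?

p1 O@[.O/.O/XX/X./..]: (0,0)[OO/.O/XX/X./..]-1* (1,0)[.O/OO/XX/X./..]-1 (3,1)[.O/.O/XX/XO/..]-1 (4,0)[.O/.O/XX/X./O.]-1 (4,1)[.O/.O/XX/X./.O]-1
p2 X@[OO/.O/XX/X./..]: (1,0)[OO/XO/XX/X./..]+1* (3,1)[OO/.O/XX/XX/..]+1 (4,0)[OO/.O/XX/X./X.]+1 (4,1)[OO/.O/XX/X./.X]+1
p3 O@[OO/XO/XX/X./..] terminal -1; root [.O/.O/XX/X./..] d6

value(.O/.O/XX/X./.., O) = -1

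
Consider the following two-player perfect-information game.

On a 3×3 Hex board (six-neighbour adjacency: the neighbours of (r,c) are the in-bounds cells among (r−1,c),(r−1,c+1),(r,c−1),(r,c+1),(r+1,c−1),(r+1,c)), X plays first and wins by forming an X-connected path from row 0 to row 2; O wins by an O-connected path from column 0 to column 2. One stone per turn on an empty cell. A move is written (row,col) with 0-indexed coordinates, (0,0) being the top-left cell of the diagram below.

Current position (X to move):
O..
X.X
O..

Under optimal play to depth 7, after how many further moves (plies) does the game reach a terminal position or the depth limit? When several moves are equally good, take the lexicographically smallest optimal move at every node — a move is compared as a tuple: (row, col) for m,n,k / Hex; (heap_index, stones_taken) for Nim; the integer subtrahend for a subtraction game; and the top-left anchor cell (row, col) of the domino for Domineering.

PV length from [O../X.X/O..]: 5 plies

p1 X@[O../X.X/O..]: (0,1)[OX./X.X/O..]+1* (0,2)[O.X/X.X/O..]+1 (1,1)[O../XXX/O..]+1 (2,1)[O../X.X/OX.]-1 (2,2)[O../X.X/O.X]-1
p2 O@[OX./X.X/O..]: (0,2)[OXO/X.X/O..]-1* (1,1)[OX./XOX/O..]-1 (2,1)[OX./X.X/OO.]-1 (2,2)[OX./X.X/O.O]-1
p3 X@[OXO/X.X/O..]: (1,1)[OXO/XXX/O..]+1* (2,1)[OXO/X.X/OX.]-1 (2,2)[OXO/X.X/O.X]-1
p4 O@[OXO/XXX/O..]: (2,1)[OXO/XXX/OO.]-1* (2,2)[OXO/XXX/O.O]-1
p5 X@[OXO/XXX/OO.]: (2,2)[OXO/XXX/OOX]+1*
p6 O@[OXO/XXX/OOX] terminal -1; root [O../X.X/O..] d7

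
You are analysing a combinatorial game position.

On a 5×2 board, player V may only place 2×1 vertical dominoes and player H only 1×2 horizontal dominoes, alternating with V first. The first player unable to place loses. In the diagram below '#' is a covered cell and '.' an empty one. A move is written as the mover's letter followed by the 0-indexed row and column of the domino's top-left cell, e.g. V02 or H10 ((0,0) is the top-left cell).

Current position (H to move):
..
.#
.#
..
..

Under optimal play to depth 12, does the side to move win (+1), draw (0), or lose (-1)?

value(../.#/.#/../.., H) = +1

ply 1, H at ../.#/.#/../.. | H00=-1→##/.#/.#/../..; H30=+1→../.#/.#/##/..*; H40=+1→../.#/.#/../##
ply 2, V at ../.#/.#/##/.. | V00=-1→#./##/.#/##/..*; V10=-1→../##/##/##/..
ply 3, H at #./##/.#/##/.. | H40=+1→#./##/.#/##/##*
ply 4: #./##/.#/##/## is terminal -1 (V); from ../.#/.#/../.. depth 12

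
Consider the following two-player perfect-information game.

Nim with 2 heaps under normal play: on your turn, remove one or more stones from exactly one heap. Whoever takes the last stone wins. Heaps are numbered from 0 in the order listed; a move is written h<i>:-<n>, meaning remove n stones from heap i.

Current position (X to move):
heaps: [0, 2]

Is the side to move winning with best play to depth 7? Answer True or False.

[(0,2)] X move#1: h1:-1:-1/(0,1), h1:-2:+1/(0,0)*
[(0,0)] end (terminal -1, O#2); searched (0,2) to 7

X winning at [(0,2)]: True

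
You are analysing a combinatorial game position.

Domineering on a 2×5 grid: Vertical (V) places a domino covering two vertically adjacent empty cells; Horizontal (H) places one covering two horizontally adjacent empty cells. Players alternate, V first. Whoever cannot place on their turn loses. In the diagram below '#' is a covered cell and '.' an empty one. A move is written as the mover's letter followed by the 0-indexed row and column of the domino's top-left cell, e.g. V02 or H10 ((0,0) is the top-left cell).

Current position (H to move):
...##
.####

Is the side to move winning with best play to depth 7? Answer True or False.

[...##/.####] H move#1: H00:+1/##.##/.####*, H01:-1/.####/.####
[##.##/.####] end (terminal -1, V#2); searched ...##/.#### to 7

H winning at [...##/.####]: True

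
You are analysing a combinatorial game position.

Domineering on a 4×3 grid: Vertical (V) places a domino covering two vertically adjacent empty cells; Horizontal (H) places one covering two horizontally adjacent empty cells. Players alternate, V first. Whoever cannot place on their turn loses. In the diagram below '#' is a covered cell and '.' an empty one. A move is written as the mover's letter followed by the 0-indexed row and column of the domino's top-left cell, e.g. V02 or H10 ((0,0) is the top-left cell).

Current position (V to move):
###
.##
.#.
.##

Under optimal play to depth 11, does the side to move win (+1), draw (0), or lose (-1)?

value(###/.##/.#./.##, V) = +1

[###/.##/.#./.##] V move#1: V10:+1/###/###/##./.##*, V20:+1/###/.##/##./###
[###/###/##./.##] end (terminal -1, H#2); searched ###/.##/.#./.## to 11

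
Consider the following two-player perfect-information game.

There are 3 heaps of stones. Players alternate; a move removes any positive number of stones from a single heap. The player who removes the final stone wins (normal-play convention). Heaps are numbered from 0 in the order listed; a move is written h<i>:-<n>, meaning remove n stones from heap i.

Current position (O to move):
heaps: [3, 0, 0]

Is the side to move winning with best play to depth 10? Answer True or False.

ply 1, O at (3,0,0) | h0:-1=-1→(2,0,0); h0:-2=-1→(1,0,0); h0:-3=+1→(0,0,0)*
ply 2: (0,0,0) is terminal -1 (X); from (3,0,0) depth 10

O winning at [(3,0,0)]: True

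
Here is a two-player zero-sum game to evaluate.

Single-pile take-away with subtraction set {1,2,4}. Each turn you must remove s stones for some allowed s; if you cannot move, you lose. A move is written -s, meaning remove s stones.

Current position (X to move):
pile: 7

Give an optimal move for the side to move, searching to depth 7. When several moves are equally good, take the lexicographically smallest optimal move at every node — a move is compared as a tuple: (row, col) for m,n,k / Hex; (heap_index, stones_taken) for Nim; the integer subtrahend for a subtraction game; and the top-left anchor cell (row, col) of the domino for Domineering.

X's best at [7]: -1

ply 1, X at 7 | -1=+1→6*; -2=-1→5; -4=+1→3
ply 2, O at 6 | -1=-1→5*; -2=-1→4; -4=-1→2
ply 3, X at 5 | -1=-1→4; -2=+1→3*; -4=-1→1
ply 4, O at 3 | -1=-1→2*; -2=-1→1
ply 5, X at 2 | -1=-1→1; -2=+1→0*
ply 6: 0 is terminal -1 (O); from 7 depth 7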